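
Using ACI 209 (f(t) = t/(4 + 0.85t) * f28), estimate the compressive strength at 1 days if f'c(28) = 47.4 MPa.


f(1) = 1 / (4 + 0.85 * 1) * 47.4
= 1 / 4.85 * 47.4
= 9.77 MPa

9.77


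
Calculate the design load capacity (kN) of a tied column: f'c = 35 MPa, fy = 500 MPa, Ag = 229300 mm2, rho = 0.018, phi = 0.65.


Ast = rho * Ag = 0.018 * 229300 = 4127.4 mm2
phi*Pn = 0.65 * 0.80 * (0.85 * 35 * (229300 - 4127.4) + 500 * 4127.4) / 1000
= 4556.54 kN

4556.54


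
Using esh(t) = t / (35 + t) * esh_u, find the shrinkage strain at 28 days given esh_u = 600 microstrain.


esh(28) = 28 / (35 + 28) * 600
= 28 / 63 * 600
= 266.7 microstrain

266.7


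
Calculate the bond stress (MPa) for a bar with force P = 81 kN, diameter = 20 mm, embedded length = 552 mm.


u = P / (pi * db * ld)
= 81 * 1000 / (pi * 20 * 552)
= 2.335 MPa

2.335


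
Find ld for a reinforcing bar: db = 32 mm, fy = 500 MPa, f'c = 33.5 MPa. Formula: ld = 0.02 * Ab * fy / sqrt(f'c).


Ab = pi * 32^2 / 4 = 804.248 mm2
ld = 0.02 * 804.248 * 500 / sqrt(33.5)
= 1389.5 mm

1389.5


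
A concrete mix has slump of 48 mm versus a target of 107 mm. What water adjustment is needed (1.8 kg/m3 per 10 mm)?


Difference = 107 - 48 = 59 mm
Water adjustment = 59 * 1.8 / 10 = 10.6 kg/m3

10.6


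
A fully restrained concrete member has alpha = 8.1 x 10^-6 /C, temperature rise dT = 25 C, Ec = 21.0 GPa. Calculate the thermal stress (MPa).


sigma = alpha * dT * Ec
= 8.1e-6 * 25 * 21.0 * 1000
= 4.252 MPa

4.252


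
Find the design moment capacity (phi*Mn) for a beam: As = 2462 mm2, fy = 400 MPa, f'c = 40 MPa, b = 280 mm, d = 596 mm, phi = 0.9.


a = As * fy / (0.85 * f'c * b)
= 2462 * 400 / (0.85 * 40 * 280)
= 103.4454 mm
Mn = As * fy * (d - a/2) / 10^6
= 536.0043 kN-m
phi*Mn = 0.9 * 536.0043 = 482.4 kN-m

482.4


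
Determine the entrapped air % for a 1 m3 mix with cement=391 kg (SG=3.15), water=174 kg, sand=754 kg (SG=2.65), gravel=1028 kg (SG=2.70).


Vol cement = 391 / (3.15 * 1000) = 0.124127 m3
Vol water = 174 / 1000 = 0.174 m3
Vol sand = 754 / (2.65 * 1000) = 0.284528 m3
Vol gravel = 1028 / (2.70 * 1000) = 0.380741 m3
Total solid + water volume = 0.963396 m3
Air = (1 - 0.963396) * 100 = 3.66%

3.66


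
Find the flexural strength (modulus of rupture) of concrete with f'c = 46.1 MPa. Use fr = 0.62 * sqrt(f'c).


fr = 0.62 * sqrt(46.1)
= 4.21 MPa

4.21


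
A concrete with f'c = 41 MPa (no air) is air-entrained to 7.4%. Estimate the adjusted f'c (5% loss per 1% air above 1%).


Strength loss = (7.4 - 1) * 5 = 32.0%
f'c = 41 * (1 - 32.0/100)
= 27.88 MPa

27.88


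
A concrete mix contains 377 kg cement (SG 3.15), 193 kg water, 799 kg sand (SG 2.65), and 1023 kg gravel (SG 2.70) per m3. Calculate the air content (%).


Vol cement = 377 / (3.15 * 1000) = 0.119683 m3
Vol water = 193 / 1000 = 0.193 m3
Vol sand = 799 / (2.65 * 1000) = 0.301509 m3
Vol gravel = 1023 / (2.70 * 1000) = 0.378889 m3
Total solid + water volume = 0.993081 m3
Air = (1 - 0.993081) * 100 = 0.69%

0.69


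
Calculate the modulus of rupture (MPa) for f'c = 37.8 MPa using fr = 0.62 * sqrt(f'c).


fr = 0.62 * sqrt(37.8)
= 3.812 MPa

3.812


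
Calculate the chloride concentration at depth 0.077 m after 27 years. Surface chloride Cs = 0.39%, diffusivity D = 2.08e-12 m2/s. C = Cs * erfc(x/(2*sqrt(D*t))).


t_seconds = 27 * 365.25 * 24 * 3600 = 852055200.0 s
arg = 0.077 / (2 * sqrt(2.08e-12 * 852055200.0))
= 0.9145
erfc(0.9145) = 0.1959
C = 0.39 * 0.1959 = 0.0764%

0.0764


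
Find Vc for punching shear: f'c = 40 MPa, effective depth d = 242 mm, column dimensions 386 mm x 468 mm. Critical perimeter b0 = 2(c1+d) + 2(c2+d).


b0 = 2*(386 + 242) + 2*(468 + 242) = 2676 mm
Vc = 0.33 * sqrt(40) * 2676 * 242 / 1000
= 1351.59 kN

1351.59


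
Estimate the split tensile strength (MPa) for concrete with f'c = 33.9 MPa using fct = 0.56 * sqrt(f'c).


fct = 0.56 * sqrt(33.9)
= 0.56 * 5.822
= 3.261 MPa

3.261


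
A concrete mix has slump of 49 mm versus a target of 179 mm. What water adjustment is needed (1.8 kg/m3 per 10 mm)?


Difference = 179 - 49 = 130 mm
Water adjustment = 130 * 1.8 / 10 = 23.4 kg/m3

23.4


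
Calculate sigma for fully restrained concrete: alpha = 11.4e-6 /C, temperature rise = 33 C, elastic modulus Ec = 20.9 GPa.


sigma = alpha * dT * Ec
= 11.4e-6 * 33 * 20.9 * 1000
= 7.863 MPa

7.863


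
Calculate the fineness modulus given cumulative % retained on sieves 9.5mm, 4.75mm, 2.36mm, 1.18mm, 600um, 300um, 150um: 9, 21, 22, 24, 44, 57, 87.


FM = sum(cumulative % retained) / 100
= 264 / 100
= 2.64

2.64


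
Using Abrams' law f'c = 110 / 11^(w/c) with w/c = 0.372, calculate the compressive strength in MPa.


f'c = 110 / 11^0.372
= 110 / 2.44
= 45.08 MPa

45.08


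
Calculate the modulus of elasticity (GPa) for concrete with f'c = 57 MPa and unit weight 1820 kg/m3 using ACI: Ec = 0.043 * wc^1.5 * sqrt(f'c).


Ec = 0.043 * 1820^1.5 * sqrt(57) / 1000
= 25.21 GPa

25.21


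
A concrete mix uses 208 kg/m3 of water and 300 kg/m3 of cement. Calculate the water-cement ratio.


w/c = water / cement
w/c = 208 / 300 = 0.693

0.693


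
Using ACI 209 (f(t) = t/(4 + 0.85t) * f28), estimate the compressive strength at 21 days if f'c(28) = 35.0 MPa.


f(21) = 21 / (4 + 0.85 * 21) * 35.0
= 21 / 21.85 * 35.0
= 33.64 MPa

33.64


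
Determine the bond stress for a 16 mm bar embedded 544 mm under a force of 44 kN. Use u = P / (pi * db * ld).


u = P / (pi * db * ld)
= 44 * 1000 / (pi * 16 * 544)
= 1.609 MPa

1.609


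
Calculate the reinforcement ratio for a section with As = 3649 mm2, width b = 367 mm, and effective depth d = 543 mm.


rho = As / (b * d)
= 3649 / (367 * 543)
= 0.0183

0.0183


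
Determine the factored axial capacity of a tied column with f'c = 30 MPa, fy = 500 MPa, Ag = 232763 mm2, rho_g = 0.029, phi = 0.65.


Ast = rho * Ag = 0.029 * 232763 = 6750.127 mm2
phi*Pn = 0.65 * 0.80 * (0.85 * 30 * (232763 - 6750.127) + 500 * 6750.127) / 1000
= 4751.96 kN

4751.96


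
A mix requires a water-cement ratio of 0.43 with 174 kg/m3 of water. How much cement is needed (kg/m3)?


Cement = water / (w/c)
= 174 / 0.43
= 404.7 kg/m3

404.7


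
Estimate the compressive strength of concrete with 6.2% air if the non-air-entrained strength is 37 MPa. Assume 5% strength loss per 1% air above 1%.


Strength loss = (6.2 - 1) * 5 = 26.0%
f'c = 37 * (1 - 26.0/100)
= 27.38 MPa

27.38


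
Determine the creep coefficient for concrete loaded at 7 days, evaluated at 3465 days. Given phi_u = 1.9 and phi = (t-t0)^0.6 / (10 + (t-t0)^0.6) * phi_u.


dt = 3465 - 7 = 3458
phi = 3458^0.6 / (10 + 3458^0.6) * 1.9
= 1.767

1.767


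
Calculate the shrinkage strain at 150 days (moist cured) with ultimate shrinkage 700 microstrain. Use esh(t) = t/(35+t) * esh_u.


esh(150) = 150 / (35 + 150) * 700
= 150 / 185 * 700
= 567.6 microstrain

567.6


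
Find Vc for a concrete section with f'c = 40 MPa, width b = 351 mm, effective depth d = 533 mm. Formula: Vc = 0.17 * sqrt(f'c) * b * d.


Vc = 0.17 * sqrt(40) * 351 * 533 / 1000
= 201.15 kN

201.15


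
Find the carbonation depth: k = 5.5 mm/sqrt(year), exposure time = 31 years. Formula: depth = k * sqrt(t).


depth = k * sqrt(t)
= 5.5 * sqrt(31)
= 30.62 mm

30.62


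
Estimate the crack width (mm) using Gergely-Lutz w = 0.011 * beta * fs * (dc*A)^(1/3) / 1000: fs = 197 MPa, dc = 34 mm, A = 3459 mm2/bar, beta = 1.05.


w = 0.011 * beta * fs * (dc * A)^(1/3) / 1000
= 0.011 * 1.05 * 197 * (34 * 3459)^(1/3) / 1000
= 0.111 mm

0.111


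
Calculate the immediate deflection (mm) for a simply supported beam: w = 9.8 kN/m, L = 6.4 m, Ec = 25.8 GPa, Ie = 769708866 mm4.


Convert: L = 6.4 m = 6400 mm, Ec = 25.8 GPa = 25800 MPa
delta = 5 * 9.8 * 6400^4 / (384 * 25800 * 769708866)
= 10.78 mm

10.78


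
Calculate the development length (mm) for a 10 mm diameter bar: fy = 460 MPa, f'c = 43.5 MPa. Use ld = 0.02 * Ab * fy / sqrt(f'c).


Ab = pi * 10^2 / 4 = 78.54 mm2
ld = 0.02 * 78.54 * 460 / sqrt(43.5)
= 109.6 mm

109.6


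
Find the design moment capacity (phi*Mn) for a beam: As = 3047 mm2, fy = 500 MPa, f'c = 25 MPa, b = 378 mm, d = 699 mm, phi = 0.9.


a = As * fy / (0.85 * f'c * b)
= 3047 * 500 / (0.85 * 25 * 378)
= 189.667 mm
Mn = As * fy * (d - a/2) / 10^6
= 920.4477 kN-m
phi*Mn = 0.9 * 920.4477 = 828.4 kN-m

828.4


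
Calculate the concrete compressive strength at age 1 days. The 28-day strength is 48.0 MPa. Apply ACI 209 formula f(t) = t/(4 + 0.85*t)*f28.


f(1) = 1 / (4 + 0.85 * 1) * 48.0
= 1 / 4.85 * 48.0
= 9.9 MPa

9.9


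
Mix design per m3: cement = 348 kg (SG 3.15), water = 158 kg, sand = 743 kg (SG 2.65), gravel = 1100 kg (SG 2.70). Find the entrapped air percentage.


Vol cement = 348 / (3.15 * 1000) = 0.110476 m3
Vol water = 158 / 1000 = 0.158 m3
Vol sand = 743 / (2.65 * 1000) = 0.280377 m3
Vol gravel = 1100 / (2.70 * 1000) = 0.407407 m3
Total solid + water volume = 0.956261 m3
Air = (1 - 0.956261) * 100 = 4.37%

4.37


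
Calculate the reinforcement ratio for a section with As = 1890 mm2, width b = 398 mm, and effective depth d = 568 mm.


rho = As / (b * d)
= 1890 / (398 * 568)
= 0.0084

0.0084


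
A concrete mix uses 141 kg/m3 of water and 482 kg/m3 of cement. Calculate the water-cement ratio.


w/c = water / cement
w/c = 141 / 482 = 0.293

0.293


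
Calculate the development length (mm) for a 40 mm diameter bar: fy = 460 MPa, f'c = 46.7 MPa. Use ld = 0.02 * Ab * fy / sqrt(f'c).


Ab = pi * 40^2 / 4 = 1256.637 mm2
ld = 0.02 * 1256.637 * 460 / sqrt(46.7)
= 1691.8 mm

1691.8


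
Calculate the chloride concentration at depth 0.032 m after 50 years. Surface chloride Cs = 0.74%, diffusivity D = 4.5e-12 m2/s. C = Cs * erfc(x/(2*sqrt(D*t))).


t_seconds = 50 * 365.25 * 24 * 3600 = 1577880000.0 s
arg = 0.032 / (2 * sqrt(4.5e-12 * 1577880000.0))
= 0.1899
erfc(0.1899) = 0.7883
C = 0.74 * 0.7883 = 0.5833%

0.5833


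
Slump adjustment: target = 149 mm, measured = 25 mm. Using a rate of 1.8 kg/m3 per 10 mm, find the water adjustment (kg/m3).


Difference = 149 - 25 = 124 mm
Water adjustment = 124 * 1.8 / 10 = 22.3 kg/m3

22.3


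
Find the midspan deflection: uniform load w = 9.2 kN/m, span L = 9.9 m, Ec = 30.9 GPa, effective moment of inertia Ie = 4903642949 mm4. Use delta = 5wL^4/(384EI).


Convert: L = 9.9 m = 9900 mm, Ec = 30.9 GPa = 30900 MPa
delta = 5 * 9.2 * 9900^4 / (384 * 30900 * 4903642949)
= 7.59 mm

7.59


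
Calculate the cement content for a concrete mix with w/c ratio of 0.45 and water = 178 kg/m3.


Cement = water / (w/c)
= 178 / 0.45
= 395.6 kg/m3

395.6


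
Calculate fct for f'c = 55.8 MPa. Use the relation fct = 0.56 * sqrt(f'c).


fct = 0.56 * sqrt(55.8)
= 0.56 * 7.47
= 4.183 MPa

4.183


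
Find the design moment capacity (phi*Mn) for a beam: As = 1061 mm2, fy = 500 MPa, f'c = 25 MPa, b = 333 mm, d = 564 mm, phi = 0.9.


a = As * fy / (0.85 * f'c * b)
= 1061 * 500 / (0.85 * 25 * 333)
= 74.9691 mm
Mn = As * fy * (d - a/2) / 10^6
= 279.3164 kN-m
phi*Mn = 0.9 * 279.3164 = 251.38 kN-m

251.38


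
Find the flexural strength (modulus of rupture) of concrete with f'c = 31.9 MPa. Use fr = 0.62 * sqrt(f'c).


fr = 0.62 * sqrt(31.9)
= 3.502 MPa

3.502


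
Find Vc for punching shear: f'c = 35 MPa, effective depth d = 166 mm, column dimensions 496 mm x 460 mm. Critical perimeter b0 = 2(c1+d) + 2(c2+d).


b0 = 2*(496 + 166) + 2*(460 + 166) = 2576 mm
Vc = 0.33 * sqrt(35) * 2576 * 166 / 1000
= 834.84 kN

834.84


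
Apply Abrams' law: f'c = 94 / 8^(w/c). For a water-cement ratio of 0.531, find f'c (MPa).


f'c = 94 / 8^0.531
= 94 / 3.017
= 31.16 MPa

31.16


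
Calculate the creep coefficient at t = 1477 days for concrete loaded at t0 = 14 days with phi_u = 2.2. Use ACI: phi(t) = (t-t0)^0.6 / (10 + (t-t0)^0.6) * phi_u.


dt = 1477 - 14 = 1463
phi = 1463^0.6 / (10 + 1463^0.6) * 2.2
= 1.954

1.954


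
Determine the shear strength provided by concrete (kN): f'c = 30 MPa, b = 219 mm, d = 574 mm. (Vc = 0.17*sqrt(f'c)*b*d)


Vc = 0.17 * sqrt(30) * 219 * 574 / 1000
= 117.05 kN

117.05


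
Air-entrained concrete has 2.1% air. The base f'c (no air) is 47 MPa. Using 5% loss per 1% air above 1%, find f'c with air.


Strength loss = (2.1 - 1) * 5 = 5.5%
f'c = 47 * (1 - 5.5/100)
= 44.41 MPa

44.41


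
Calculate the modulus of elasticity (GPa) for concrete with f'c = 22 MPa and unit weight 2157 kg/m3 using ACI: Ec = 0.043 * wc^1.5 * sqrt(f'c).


Ec = 0.043 * 2157^1.5 * sqrt(22) / 1000
= 20.2 GPa

20.2


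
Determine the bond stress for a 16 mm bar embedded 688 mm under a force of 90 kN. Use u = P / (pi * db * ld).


u = P / (pi * db * ld)
= 90 * 1000 / (pi * 16 * 688)
= 2.602 MPa

2.602


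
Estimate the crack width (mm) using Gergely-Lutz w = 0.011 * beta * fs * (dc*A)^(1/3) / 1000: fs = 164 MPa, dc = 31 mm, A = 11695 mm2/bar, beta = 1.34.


w = 0.011 * beta * fs * (dc * A)^(1/3) / 1000
= 0.011 * 1.34 * 164 * (31 * 11695)^(1/3) / 1000
= 0.172 mm

0.172


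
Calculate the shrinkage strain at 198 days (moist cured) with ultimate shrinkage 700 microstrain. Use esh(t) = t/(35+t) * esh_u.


esh(198) = 198 / (35 + 198) * 700
= 198 / 233 * 700
= 594.8 microstrain

594.8


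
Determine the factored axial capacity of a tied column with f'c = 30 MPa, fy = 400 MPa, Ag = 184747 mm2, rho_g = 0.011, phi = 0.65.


Ast = rho * Ag = 0.011 * 184747 = 2032.217 mm2
phi*Pn = 0.65 * 0.80 * (0.85 * 30 * (184747 - 2032.217) + 400 * 2032.217) / 1000
= 2845.5 kN

2845.5


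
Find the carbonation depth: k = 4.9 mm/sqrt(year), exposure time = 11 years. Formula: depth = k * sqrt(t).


depth = k * sqrt(t)
= 4.9 * sqrt(11)
= 16.25 mm

16.25


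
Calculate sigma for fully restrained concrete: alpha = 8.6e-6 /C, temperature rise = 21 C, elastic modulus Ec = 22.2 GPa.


sigma = alpha * dT * Ec
= 8.6e-6 * 21 * 22.2 * 1000
= 4.009 MPa

4.009


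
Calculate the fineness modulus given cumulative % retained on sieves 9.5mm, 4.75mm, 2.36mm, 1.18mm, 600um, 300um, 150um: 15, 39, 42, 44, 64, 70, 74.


FM = sum(cumulative % retained) / 100
= 348 / 100
= 3.48

3.48


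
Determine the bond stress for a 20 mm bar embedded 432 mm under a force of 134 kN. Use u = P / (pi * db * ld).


u = P / (pi * db * ld)
= 134 * 1000 / (pi * 20 * 432)
= 4.937 MPa

4.937


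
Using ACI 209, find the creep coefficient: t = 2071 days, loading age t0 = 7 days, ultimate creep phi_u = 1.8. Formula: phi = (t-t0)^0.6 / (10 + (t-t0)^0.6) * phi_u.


dt = 2071 - 7 = 2064
phi = 2064^0.6 / (10 + 2064^0.6) * 1.8
= 1.632

1.632


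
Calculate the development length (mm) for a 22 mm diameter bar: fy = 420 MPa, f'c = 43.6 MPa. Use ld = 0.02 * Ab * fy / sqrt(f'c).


Ab = pi * 22^2 / 4 = 380.133 mm2
ld = 0.02 * 380.133 * 420 / sqrt(43.6)
= 483.6 mm

483.6


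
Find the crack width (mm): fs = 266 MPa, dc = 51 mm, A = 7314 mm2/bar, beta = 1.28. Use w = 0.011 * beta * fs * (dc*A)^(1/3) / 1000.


w = 0.011 * beta * fs * (dc * A)^(1/3) / 1000
= 0.011 * 1.28 * 266 * (51 * 7314)^(1/3) / 1000
= 0.27 mm

0.27


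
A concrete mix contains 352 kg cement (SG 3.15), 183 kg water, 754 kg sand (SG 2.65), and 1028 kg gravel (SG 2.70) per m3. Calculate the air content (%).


Vol cement = 352 / (3.15 * 1000) = 0.111746 m3
Vol water = 183 / 1000 = 0.183 m3
Vol sand = 754 / (2.65 * 1000) = 0.284528 m3
Vol gravel = 1028 / (2.70 * 1000) = 0.380741 m3
Total solid + water volume = 0.960015 m3
Air = (1 - 0.960015) * 100 = 4.0%

4.0


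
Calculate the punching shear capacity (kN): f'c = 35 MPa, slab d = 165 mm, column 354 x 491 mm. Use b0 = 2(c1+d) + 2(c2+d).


b0 = 2*(354 + 165) + 2*(491 + 165) = 2350 mm
Vc = 0.33 * sqrt(35) * 2350 * 165 / 1000
= 757.01 kN

757.01


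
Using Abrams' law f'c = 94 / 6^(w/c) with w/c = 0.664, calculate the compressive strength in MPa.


f'c = 94 / 6^0.664
= 94 / 3.286
= 28.6 MPa

28.6


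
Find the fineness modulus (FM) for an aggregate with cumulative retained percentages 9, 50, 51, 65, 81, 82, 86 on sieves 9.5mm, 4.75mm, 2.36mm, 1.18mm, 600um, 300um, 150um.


FM = sum(cumulative % retained) / 100
= 424 / 100
= 4.24

4.24


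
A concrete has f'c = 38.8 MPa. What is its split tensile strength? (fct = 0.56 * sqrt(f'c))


fct = 0.56 * sqrt(38.8)
= 0.56 * 6.229
= 3.488 MPa

3.488


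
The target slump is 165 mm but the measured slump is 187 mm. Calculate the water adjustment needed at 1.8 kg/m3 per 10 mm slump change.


Difference = 165 - 187 = -22 mm
Water adjustment = -22 * 1.8 / 10 = -4.0 kg/m3

-4.0


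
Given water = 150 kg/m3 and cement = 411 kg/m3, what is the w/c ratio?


w/c = water / cement
w/c = 150 / 411 = 0.365

0.365


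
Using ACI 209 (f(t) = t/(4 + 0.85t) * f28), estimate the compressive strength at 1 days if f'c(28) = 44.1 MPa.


f(1) = 1 / (4 + 0.85 * 1) * 44.1
= 1 / 4.85 * 44.1
= 9.09 MPa

9.09


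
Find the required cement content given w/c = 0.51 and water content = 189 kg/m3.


Cement = water / (w/c)
= 189 / 0.51
= 370.6 kg/m3

370.6


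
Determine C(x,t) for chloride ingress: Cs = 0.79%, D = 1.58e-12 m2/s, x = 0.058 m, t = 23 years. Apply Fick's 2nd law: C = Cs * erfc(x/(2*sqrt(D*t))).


t_seconds = 23 * 365.25 * 24 * 3600 = 725824800.0 s
arg = 0.058 / (2 * sqrt(1.58e-12 * 725824800.0))
= 0.8564
erfc(0.8564) = 0.2259
C = 0.79 * 0.2259 = 0.1784%

0.1784


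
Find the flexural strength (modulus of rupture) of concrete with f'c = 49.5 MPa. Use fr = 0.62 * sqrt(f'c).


fr = 0.62 * sqrt(49.5)
= 4.362 MPa

4.362


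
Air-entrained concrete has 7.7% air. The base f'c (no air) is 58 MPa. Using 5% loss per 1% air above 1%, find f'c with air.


Strength loss = (7.7 - 1) * 5 = 33.5%
f'c = 58 * (1 - 33.5/100)
= 38.57 MPa

38.57


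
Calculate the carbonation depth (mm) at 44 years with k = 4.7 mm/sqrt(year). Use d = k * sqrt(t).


depth = k * sqrt(t)
= 4.7 * sqrt(44)
= 31.18 mm

31.18


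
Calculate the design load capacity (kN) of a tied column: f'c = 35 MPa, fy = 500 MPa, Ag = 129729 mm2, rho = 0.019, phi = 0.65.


Ast = rho * Ag = 0.019 * 129729 = 2464.851 mm2
phi*Pn = 0.65 * 0.80 * (0.85 * 35 * (129729 - 2464.851) + 500 * 2464.851) / 1000
= 2609.64 kN

2609.64


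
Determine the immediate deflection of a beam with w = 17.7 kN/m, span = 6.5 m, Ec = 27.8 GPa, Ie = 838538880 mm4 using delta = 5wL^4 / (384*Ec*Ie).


Convert: L = 6.5 m = 6500 mm, Ec = 27.8 GPa = 27800 MPa
delta = 5 * 17.7 * 6500^4 / (384 * 27800 * 838538880)
= 17.65 mm

17.65


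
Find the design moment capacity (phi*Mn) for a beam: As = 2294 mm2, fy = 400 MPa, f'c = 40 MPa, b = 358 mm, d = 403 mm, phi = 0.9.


a = As * fy / (0.85 * f'c * b)
= 2294 * 400 / (0.85 * 40 * 358)
= 75.3861 mm
Mn = As * fy * (d - a/2) / 10^6
= 335.2056 kN-m
phi*Mn = 0.9 * 335.2056 = 301.69 kN-m

301.69


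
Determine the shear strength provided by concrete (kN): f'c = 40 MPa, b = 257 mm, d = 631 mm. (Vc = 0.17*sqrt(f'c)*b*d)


Vc = 0.17 * sqrt(40) * 257 * 631 / 1000
= 174.36 kN

174.36


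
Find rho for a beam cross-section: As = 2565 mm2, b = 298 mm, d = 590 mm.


rho = As / (b * d)
= 2565 / (298 * 590)
= 0.0146

0.0146


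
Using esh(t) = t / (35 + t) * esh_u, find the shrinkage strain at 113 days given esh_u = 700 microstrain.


esh(113) = 113 / (35 + 113) * 700
= 113 / 148 * 700
= 534.5 microstrain

534.5


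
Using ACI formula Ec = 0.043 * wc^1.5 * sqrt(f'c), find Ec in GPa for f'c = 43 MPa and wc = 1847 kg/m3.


Ec = 0.043 * 1847^1.5 * sqrt(43) / 1000
= 22.38 GPa

22.38


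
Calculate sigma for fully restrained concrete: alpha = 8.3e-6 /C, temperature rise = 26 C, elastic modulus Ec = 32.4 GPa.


sigma = alpha * dT * Ec
= 8.3e-6 * 26 * 32.4 * 1000
= 6.992 MPa

6.992


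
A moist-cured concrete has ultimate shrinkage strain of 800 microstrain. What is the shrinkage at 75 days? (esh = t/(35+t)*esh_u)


esh(75) = 75 / (35 + 75) * 800
= 75 / 110 * 800
= 545.5 microstrain

545.5


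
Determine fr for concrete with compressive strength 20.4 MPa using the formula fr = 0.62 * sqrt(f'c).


fr = 0.62 * sqrt(20.4)
= 2.8 MPa

2.8


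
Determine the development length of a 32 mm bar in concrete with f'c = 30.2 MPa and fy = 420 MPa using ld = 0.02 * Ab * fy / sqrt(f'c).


Ab = pi * 32^2 / 4 = 804.248 mm2
ld = 0.02 * 804.248 * 420 / sqrt(30.2)
= 1229.3 mm

1229.3


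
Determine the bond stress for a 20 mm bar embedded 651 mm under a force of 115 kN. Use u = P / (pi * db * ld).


u = P / (pi * db * ld)
= 115 * 1000 / (pi * 20 * 651)
= 2.811 MPa

2.811


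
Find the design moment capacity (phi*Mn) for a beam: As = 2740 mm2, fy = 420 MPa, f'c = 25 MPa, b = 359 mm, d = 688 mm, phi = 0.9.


a = As * fy / (0.85 * f'c * b)
= 2740 * 420 / (0.85 * 25 * 359)
= 150.8504 mm
Mn = As * fy * (d - a/2) / 10^6
= 704.9511 kN-m
phi*Mn = 0.9 * 704.9511 = 634.46 kN-m

634.46


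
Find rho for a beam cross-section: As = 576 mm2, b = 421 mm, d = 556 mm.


rho = As / (b * d)
= 576 / (421 * 556)
= 0.0025

0.0025


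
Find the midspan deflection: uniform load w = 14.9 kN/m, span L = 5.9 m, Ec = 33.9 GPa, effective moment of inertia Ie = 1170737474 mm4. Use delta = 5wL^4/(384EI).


Convert: L = 5.9 m = 5900 mm, Ec = 33.9 GPa = 33900 MPa
delta = 5 * 14.9 * 5900^4 / (384 * 33900 * 1170737474)
= 5.92 mm

5.92


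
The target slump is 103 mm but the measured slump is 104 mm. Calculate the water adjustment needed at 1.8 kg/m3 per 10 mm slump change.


Difference = 103 - 104 = -1 mm
Water adjustment = -1 * 1.8 / 10 = -0.2 kg/m3

-0.2


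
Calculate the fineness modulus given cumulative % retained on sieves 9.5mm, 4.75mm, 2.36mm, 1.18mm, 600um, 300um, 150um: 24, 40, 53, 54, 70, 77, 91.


FM = sum(cumulative % retained) / 100
= 409 / 100
= 4.09

4.09


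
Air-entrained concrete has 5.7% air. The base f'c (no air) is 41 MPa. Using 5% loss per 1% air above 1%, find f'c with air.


Strength loss = (5.7 - 1) * 5 = 23.5%
f'c = 41 * (1 - 23.5/100)
= 31.37 MPa

31.37


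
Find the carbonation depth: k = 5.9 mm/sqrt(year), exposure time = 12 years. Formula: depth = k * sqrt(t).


depth = k * sqrt(t)
= 5.9 * sqrt(12)
= 20.44 mm

20.44


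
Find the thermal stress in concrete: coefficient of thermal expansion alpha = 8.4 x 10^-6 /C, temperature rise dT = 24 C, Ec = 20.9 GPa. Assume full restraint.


sigma = alpha * dT * Ec
= 8.4e-6 * 24 * 20.9 * 1000
= 4.213 MPa

4.213


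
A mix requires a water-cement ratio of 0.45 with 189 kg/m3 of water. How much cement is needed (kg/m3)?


Cement = water / (w/c)
= 189 / 0.45
= 420.0 kg/m3

420.0


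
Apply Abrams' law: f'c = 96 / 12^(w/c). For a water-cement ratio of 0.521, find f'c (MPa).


f'c = 96 / 12^0.521
= 96 / 3.65
= 26.3 MPa

26.3


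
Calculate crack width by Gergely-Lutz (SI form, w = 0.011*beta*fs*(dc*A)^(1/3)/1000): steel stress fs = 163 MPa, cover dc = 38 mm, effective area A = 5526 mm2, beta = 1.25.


w = 0.011 * beta * fs * (dc * A)^(1/3) / 1000
= 0.011 * 1.25 * 163 * (38 * 5526)^(1/3) / 1000
= 0.133 mm

0.133


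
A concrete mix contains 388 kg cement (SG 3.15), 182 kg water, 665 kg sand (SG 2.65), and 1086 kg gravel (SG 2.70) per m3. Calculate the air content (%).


Vol cement = 388 / (3.15 * 1000) = 0.123175 m3
Vol water = 182 / 1000 = 0.182 m3
Vol sand = 665 / (2.65 * 1000) = 0.250943 m3
Vol gravel = 1086 / (2.70 * 1000) = 0.402222 m3
Total solid + water volume = 0.95834 m3
Air = (1 - 0.95834) * 100 = 4.17%

4.17


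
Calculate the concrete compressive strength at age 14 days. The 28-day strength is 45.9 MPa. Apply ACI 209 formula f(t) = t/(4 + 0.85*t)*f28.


f(14) = 14 / (4 + 0.85 * 14) * 45.9
= 14 / 15.9 * 45.9
= 40.42 MPa

40.42


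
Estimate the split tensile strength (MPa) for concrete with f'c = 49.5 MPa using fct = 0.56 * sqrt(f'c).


fct = 0.56 * sqrt(49.5)
= 0.56 * 7.036
= 3.94 MPa

3.94


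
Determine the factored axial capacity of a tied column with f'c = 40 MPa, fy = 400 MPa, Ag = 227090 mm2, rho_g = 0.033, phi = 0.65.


Ast = rho * Ag = 0.033 * 227090 = 7493.97 mm2
phi*Pn = 0.65 * 0.80 * (0.85 * 40 * (227090 - 7493.97) + 400 * 7493.97) / 1000
= 5441.2 kN

5441.2


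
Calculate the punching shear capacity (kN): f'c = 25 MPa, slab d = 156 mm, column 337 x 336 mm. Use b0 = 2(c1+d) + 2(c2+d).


b0 = 2*(337 + 156) + 2*(336 + 156) = 1970 mm
Vc = 0.33 * sqrt(25) * 1970 * 156 / 1000
= 507.08 kN

507.08


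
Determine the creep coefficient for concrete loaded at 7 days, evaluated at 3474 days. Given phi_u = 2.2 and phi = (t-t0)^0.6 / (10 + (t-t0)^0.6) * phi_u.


dt = 3474 - 7 = 3467
phi = 3467^0.6 / (10 + 3467^0.6) * 2.2
= 2.046

2.046


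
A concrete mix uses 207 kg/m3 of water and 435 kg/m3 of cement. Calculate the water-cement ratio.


w/c = water / cement
w/c = 207 / 435 = 0.476

0.476


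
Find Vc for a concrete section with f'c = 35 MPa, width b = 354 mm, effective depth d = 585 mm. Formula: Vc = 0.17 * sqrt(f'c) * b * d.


Vc = 0.17 * sqrt(35) * 354 * 585 / 1000
= 208.28 kN

208.28


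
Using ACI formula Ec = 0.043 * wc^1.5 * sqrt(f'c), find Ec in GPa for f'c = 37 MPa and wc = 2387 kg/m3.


Ec = 0.043 * 2387^1.5 * sqrt(37) / 1000
= 30.5 GPa

30.5


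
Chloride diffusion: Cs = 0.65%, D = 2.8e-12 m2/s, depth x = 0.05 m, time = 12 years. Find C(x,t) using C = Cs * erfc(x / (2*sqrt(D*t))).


t_seconds = 12 * 365.25 * 24 * 3600 = 378691200.0 s
arg = 0.05 / (2 * sqrt(2.8e-12 * 378691200.0))
= 0.7677
erfc(0.7677) = 0.2776
C = 0.65 * 0.2776 = 0.1804%

0.1804


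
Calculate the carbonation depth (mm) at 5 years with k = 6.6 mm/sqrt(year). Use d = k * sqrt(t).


depth = k * sqrt(t)
= 6.6 * sqrt(5)
= 14.76 mm

14.76


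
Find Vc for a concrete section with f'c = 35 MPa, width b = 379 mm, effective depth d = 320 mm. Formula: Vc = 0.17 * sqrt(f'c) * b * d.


Vc = 0.17 * sqrt(35) * 379 * 320 / 1000
= 121.98 kN

121.98


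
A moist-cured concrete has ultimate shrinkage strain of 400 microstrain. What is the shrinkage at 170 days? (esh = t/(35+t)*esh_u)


esh(170) = 170 / (35 + 170) * 400
= 170 / 205 * 400
= 331.7 microstrain

331.7


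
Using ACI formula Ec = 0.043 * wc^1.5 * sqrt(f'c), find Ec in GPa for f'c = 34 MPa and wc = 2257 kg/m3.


Ec = 0.043 * 2257^1.5 * sqrt(34) / 1000
= 26.88 GPa

26.88


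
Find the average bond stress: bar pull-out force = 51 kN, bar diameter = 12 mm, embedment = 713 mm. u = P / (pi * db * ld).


u = P / (pi * db * ld)
= 51 * 1000 / (pi * 12 * 713)
= 1.897 MPa

1.897


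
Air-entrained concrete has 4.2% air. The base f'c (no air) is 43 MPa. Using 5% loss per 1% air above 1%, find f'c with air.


Strength loss = (4.2 - 1) * 5 = 16.0%
f'c = 43 * (1 - 16.0/100)
= 36.12 MPa

36.12


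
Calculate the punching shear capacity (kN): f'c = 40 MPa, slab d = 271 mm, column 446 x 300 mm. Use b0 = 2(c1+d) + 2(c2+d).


b0 = 2*(446 + 271) + 2*(300 + 271) = 2576 mm
Vc = 0.33 * sqrt(40) * 2576 * 271 / 1000
= 1457.0 kN

1457.0


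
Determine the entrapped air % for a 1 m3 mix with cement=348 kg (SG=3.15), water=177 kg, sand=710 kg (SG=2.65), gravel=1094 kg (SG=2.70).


Vol cement = 348 / (3.15 * 1000) = 0.110476 m3
Vol water = 177 / 1000 = 0.177 m3
Vol sand = 710 / (2.65 * 1000) = 0.267925 m3
Vol gravel = 1094 / (2.70 * 1000) = 0.405185 m3
Total solid + water volume = 0.960586 m3
Air = (1 - 0.960586) * 100 = 3.94%

3.94


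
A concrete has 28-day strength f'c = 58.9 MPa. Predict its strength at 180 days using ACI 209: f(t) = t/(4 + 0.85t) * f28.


f(180) = 180 / (4 + 0.85 * 180) * 58.9
= 180 / 157.0 * 58.9
= 67.53 MPa

67.53


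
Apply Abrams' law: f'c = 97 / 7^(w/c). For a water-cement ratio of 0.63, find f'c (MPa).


f'c = 97 / 7^0.63
= 97 / 3.407
= 28.47 MPa

28.47


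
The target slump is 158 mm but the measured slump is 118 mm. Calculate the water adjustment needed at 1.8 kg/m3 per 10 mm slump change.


Difference = 158 - 118 = 40 mm
Water adjustment = 40 * 1.8 / 10 = 7.2 kg/m3

7.2


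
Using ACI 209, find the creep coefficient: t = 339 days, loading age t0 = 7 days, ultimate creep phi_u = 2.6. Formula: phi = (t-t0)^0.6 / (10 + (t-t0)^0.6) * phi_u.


dt = 339 - 7 = 332
phi = 332^0.6 / (10 + 332^0.6) * 2.6
= 1.989

1.989


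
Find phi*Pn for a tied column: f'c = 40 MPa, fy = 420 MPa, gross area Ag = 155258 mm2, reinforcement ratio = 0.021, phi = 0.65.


Ast = rho * Ag = 0.021 * 155258 = 3260.418 mm2
phi*Pn = 0.65 * 0.80 * (0.85 * 40 * (155258 - 3260.418) + 420 * 3260.418) / 1000
= 3399.39 kN

3399.39


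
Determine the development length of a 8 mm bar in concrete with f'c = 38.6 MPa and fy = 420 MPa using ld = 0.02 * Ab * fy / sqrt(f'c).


Ab = pi * 8^2 / 4 = 50.265 mm2
ld = 0.02 * 50.265 * 420 / sqrt(38.6)
= 68.0 mm

68.0


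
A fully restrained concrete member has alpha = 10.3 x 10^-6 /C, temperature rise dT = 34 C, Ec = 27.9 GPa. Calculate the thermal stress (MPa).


sigma = alpha * dT * Ec
= 10.3e-6 * 34 * 27.9 * 1000
= 9.771 MPa

9.771


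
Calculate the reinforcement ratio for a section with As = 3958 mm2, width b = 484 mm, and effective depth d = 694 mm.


rho = As / (b * d)
= 3958 / (484 * 694)
= 0.0118

0.0118


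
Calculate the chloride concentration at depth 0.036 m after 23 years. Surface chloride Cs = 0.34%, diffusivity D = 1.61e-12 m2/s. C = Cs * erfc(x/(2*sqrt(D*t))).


t_seconds = 23 * 365.25 * 24 * 3600 = 725824800.0 s
arg = 0.036 / (2 * sqrt(1.61e-12 * 725824800.0))
= 0.5266
erfc(0.5266) = 0.4565
C = 0.34 * 0.4565 = 0.1552%

0.1552


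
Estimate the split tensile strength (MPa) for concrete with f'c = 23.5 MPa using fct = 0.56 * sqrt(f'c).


fct = 0.56 * sqrt(23.5)
= 0.56 * 4.848
= 2.715 MPa

2.715


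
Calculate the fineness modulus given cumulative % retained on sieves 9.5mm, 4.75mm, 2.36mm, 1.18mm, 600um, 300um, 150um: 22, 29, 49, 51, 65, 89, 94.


FM = sum(cumulative % retained) / 100
= 399 / 100
= 3.99

3.99


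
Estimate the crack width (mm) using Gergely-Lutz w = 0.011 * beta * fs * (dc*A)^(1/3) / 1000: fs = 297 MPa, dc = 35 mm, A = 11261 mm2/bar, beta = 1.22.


w = 0.011 * beta * fs * (dc * A)^(1/3) / 1000
= 0.011 * 1.22 * 297 * (35 * 11261)^(1/3) / 1000
= 0.292 mm

0.292


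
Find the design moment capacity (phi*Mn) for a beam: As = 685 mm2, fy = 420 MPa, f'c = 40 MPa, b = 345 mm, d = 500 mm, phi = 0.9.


a = As * fy / (0.85 * f'c * b)
= 685 * 420 / (0.85 * 40 * 345)
= 24.5269 mm
Mn = As * fy * (d - a/2) / 10^6
= 140.3218 kN-m
phi*Mn = 0.9 * 140.3218 = 126.29 kN-m

126.29


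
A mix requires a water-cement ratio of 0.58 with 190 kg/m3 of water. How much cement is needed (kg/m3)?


Cement = water / (w/c)
= 190 / 0.58
= 327.6 kg/m3

327.6


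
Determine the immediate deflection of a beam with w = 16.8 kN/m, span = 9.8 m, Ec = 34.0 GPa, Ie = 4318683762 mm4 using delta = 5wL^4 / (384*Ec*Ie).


Convert: L = 9.8 m = 9800 mm, Ec = 34.0 GPa = 34000 MPa
delta = 5 * 16.8 * 9800^4 / (384 * 34000 * 4318683762)
= 13.74 mm

13.74


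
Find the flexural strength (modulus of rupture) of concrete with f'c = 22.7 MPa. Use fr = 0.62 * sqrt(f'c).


fr = 0.62 * sqrt(22.7)
= 2.954 MPa

2.954


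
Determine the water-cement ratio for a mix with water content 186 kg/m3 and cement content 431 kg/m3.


w/c = water / cement
w/c = 186 / 431 = 0.432

0.432


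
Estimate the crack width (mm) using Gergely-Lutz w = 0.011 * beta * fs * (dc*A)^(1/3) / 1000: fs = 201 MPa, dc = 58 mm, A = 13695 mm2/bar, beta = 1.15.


w = 0.011 * beta * fs * (dc * A)^(1/3) / 1000
= 0.011 * 1.15 * 201 * (58 * 13695)^(1/3) / 1000
= 0.235 mm

0.235


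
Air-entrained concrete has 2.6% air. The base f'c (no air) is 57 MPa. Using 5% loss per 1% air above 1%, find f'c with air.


Strength loss = (2.6 - 1) * 5 = 8.0%
f'c = 57 * (1 - 8.0/100)
= 52.44 MPa

52.44


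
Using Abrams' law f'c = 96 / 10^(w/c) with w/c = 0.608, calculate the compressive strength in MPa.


f'c = 96 / 10^0.608
= 96 / 4.055
= 23.67 MPa

23.67


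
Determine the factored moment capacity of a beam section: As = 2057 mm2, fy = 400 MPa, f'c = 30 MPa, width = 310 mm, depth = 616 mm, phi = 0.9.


a = As * fy / (0.85 * f'c * b)
= 2057 * 400 / (0.85 * 30 * 310)
= 104.086 mm
Mn = As * fy * (d - a/2) / 10^6
= 464.0238 kN-m
phi*Mn = 0.9 * 464.0238 = 417.62 kN-m

417.62


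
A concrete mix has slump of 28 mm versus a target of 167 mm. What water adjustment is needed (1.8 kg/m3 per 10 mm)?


Difference = 167 - 28 = 139 mm
Water adjustment = 139 * 1.8 / 10 = 25.0 kg/m3

25.0


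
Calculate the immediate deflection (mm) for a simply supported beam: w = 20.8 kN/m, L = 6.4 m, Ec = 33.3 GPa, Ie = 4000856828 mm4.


Convert: L = 6.4 m = 6400 mm, Ec = 33.3 GPa = 33300 MPa
delta = 5 * 20.8 * 6400^4 / (384 * 33300 * 4000856828)
= 3.41 mm

3.41


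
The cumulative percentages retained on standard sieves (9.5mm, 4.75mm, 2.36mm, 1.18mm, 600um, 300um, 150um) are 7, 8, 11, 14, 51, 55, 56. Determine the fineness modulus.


FM = sum(cumulative % retained) / 100
= 202 / 100
= 2.02

2.02


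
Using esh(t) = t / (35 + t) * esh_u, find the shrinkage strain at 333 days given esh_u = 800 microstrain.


esh(333) = 333 / (35 + 333) * 800
= 333 / 368 * 800
= 723.9 microstrain

723.9


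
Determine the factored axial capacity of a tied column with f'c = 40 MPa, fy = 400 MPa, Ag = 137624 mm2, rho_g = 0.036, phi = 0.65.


Ast = rho * Ag = 0.036 * 137624 = 4954.464 mm2
phi*Pn = 0.65 * 0.80 * (0.85 * 40 * (137624 - 4954.464) + 400 * 4954.464) / 1000
= 3376.13 kN

3376.13


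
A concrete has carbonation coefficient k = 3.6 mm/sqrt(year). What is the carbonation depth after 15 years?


depth = k * sqrt(t)
= 3.6 * sqrt(15)
= 13.94 mm

13.94


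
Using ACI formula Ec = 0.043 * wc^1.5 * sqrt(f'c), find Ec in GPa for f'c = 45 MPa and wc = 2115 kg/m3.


Ec = 0.043 * 2115^1.5 * sqrt(45) / 1000
= 28.06 GPa

28.06


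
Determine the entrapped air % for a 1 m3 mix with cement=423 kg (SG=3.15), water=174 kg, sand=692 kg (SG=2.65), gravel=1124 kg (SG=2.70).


Vol cement = 423 / (3.15 * 1000) = 0.134286 m3
Vol water = 174 / 1000 = 0.174 m3
Vol sand = 692 / (2.65 * 1000) = 0.261132 m3
Vol gravel = 1124 / (2.70 * 1000) = 0.416296 m3
Total solid + water volume = 0.985714 m3
Air = (1 - 0.985714) * 100 = 1.43%

1.43


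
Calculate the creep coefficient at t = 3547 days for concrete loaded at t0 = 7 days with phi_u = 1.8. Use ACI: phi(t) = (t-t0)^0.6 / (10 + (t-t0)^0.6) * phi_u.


dt = 3547 - 7 = 3540
phi = 3540^0.6 / (10 + 3540^0.6) * 1.8
= 1.676

1.676


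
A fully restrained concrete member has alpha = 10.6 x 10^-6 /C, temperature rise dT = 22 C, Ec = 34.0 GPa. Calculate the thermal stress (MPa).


sigma = alpha * dT * Ec
= 10.6e-6 * 22 * 34.0 * 1000
= 7.929 MPa

7.929


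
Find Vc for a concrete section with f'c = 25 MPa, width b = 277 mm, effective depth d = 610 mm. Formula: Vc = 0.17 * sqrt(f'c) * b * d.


Vc = 0.17 * sqrt(25) * 277 * 610 / 1000
= 143.62 kN

143.62


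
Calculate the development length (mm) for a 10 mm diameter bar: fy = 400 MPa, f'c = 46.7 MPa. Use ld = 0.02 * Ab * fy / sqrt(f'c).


Ab = pi * 10^2 / 4 = 78.54 mm2
ld = 0.02 * 78.54 * 400 / sqrt(46.7)
= 91.9 mm

91.9


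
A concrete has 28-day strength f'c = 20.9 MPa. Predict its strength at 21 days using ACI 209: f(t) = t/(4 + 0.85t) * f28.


f(21) = 21 / (4 + 0.85 * 21) * 20.9
= 21 / 21.85 * 20.9
= 20.09 MPa

20.09


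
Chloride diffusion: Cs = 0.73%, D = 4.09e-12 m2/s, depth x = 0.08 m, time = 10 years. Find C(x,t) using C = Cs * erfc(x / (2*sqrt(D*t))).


t_seconds = 10 * 365.25 * 24 * 3600 = 315576000.0 s
arg = 0.08 / (2 * sqrt(4.09e-12 * 315576000.0))
= 1.1134
erfc(1.1134) = 0.1154
C = 0.73 * 0.1154 = 0.0842%

0.0842


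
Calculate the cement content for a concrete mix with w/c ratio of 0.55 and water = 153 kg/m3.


Cement = water / (w/c)
= 153 / 0.55
= 278.2 kg/m3

278.2


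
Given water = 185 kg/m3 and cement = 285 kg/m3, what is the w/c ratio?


w/c = water / cement
w/c = 185 / 285 = 0.649

0.649


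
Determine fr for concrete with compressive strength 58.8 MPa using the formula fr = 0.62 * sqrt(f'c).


fr = 0.62 * sqrt(58.8)
= 4.754 MPa

4.754


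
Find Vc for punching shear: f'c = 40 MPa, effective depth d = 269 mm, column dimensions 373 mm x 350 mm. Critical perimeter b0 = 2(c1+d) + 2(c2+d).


b0 = 2*(373 + 269) + 2*(350 + 269) = 2522 mm
Vc = 0.33 * sqrt(40) * 2522 * 269 / 1000
= 1415.93 kN

1415.93


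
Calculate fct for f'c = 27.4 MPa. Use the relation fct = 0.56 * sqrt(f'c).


fct = 0.56 * sqrt(27.4)
= 0.56 * 5.235
= 2.931 MPa

2.931


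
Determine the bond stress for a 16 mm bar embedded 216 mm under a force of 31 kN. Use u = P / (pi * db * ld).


u = P / (pi * db * ld)
= 31 * 1000 / (pi * 16 * 216)
= 2.855 MPa

2.855


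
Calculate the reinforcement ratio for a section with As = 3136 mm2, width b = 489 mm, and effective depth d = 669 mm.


rho = As / (b * d)
= 3136 / (489 * 669)
= 0.0096

0.0096


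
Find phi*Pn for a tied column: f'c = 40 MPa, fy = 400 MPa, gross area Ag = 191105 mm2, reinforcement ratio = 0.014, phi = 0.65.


Ast = rho * Ag = 0.014 * 191105 = 2675.47 mm2
phi*Pn = 0.65 * 0.80 * (0.85 * 40 * (191105 - 2675.47) + 400 * 2675.47) / 1000
= 3887.93 kN

3887.93


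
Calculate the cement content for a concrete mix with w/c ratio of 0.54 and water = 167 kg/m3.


Cement = water / (w/c)
= 167 / 0.54
= 309.3 kg/m3

309.3


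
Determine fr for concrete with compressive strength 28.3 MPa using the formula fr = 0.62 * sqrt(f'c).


fr = 0.62 * sqrt(28.3)
= 3.298 MPa

3.298


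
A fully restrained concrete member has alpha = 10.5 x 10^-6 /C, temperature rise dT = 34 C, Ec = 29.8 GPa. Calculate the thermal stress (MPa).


sigma = alpha * dT * Ec
= 10.5e-6 * 34 * 29.8 * 1000
= 10.639 MPa

10.639


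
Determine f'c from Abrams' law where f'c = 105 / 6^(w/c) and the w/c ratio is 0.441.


f'c = 105 / 6^0.441
= 105 / 2.204
= 47.65 MPa

47.65


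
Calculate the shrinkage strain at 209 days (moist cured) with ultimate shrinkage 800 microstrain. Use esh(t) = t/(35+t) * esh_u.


esh(209) = 209 / (35 + 209) * 800
= 209 / 244 * 800
= 685.2 microstrain

685.2


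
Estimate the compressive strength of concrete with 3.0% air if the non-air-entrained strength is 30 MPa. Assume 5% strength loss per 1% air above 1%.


Strength loss = (3.0 - 1) * 5 = 10.0%
f'c = 30 * (1 - 10.0/100)
= 27.0 MPa

27.0


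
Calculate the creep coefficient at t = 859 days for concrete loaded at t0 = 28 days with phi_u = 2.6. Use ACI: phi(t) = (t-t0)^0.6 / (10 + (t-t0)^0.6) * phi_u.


dt = 859 - 28 = 831
phi = 831^0.6 / (10 + 831^0.6) * 2.6
= 2.209

2.209


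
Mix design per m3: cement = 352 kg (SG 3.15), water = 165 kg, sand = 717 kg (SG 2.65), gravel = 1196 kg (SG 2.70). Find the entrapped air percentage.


Vol cement = 352 / (3.15 * 1000) = 0.111746 m3
Vol water = 165 / 1000 = 0.165 m3
Vol sand = 717 / (2.65 * 1000) = 0.270566 m3
Vol gravel = 1196 / (2.70 * 1000) = 0.442963 m3
Total solid + water volume = 0.990275 m3
Air = (1 - 0.990275) * 100 = 0.97%

0.97


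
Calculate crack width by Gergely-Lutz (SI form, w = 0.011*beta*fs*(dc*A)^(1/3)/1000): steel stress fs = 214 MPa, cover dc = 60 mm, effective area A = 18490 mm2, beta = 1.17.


w = 0.011 * beta * fs * (dc * A)^(1/3) / 1000
= 0.011 * 1.17 * 214 * (60 * 18490)^(1/3) / 1000
= 0.285 mm

0.285


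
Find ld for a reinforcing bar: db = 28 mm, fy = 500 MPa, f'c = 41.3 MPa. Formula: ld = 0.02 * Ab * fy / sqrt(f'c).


Ab = pi * 28^2 / 4 = 615.752 mm2
ld = 0.02 * 615.752 * 500 / sqrt(41.3)
= 958.1 mm

958.1


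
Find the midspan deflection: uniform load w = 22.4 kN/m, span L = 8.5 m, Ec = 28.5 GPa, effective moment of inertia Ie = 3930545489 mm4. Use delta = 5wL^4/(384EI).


Convert: L = 8.5 m = 8500 mm, Ec = 28.5 GPa = 28500 MPa
delta = 5 * 22.4 * 8500^4 / (384 * 28500 * 3930545489)
= 13.59 mm

13.59
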